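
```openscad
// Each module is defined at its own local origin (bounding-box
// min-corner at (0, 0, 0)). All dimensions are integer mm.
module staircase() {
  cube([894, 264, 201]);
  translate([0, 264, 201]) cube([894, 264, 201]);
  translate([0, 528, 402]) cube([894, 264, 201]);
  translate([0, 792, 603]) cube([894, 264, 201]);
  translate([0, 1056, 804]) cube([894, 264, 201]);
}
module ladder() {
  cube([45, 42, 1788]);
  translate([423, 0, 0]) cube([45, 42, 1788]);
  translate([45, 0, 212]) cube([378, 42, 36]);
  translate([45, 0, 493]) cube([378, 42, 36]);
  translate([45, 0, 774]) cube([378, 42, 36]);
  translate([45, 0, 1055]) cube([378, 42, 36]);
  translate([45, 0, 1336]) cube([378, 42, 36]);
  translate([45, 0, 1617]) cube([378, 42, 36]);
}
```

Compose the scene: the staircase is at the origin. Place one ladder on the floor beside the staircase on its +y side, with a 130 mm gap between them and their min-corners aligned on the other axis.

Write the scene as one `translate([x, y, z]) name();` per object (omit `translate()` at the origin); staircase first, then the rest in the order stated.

staircase();
translate([0, 1450, 0]) ladder();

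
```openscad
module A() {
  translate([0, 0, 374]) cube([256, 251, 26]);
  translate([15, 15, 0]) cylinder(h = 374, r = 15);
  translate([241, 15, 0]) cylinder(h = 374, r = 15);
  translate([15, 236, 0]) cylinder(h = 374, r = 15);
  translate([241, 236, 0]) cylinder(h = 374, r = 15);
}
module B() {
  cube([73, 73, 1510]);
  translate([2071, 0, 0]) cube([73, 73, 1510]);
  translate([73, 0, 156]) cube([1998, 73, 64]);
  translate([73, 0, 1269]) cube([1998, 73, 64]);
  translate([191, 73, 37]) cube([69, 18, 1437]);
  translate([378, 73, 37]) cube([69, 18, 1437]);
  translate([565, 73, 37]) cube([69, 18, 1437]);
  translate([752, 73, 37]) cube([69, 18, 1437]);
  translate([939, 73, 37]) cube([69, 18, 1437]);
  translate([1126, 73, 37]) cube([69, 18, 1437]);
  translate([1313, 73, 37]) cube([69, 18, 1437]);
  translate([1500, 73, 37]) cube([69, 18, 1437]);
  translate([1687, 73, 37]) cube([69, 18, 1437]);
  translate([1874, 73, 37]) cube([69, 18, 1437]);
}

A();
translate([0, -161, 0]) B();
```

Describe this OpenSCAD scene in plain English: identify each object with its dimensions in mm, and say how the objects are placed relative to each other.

A is a four-legged stool. The seat is 256×251 mm, 26 mm thick, top at z = 400 mm. It stands on four round legs, each 30 mm in diameter, from z = 0 to the seat underside, each leg's axis is inset half a diameter from the nearest pair of seat edges (so the leg's bounding box is flush with the corner).

B is a fence section. Two 73×73 mm posts, 1510 mm tall, stand on the floor with a clear span of 1998 mm between their inner faces. Two horizontal rails of 73×64 mm section span the gap between the posts with their undersides at z = 156 mm and z = 1269 mm, flush with the posts' −y face. 10 pickets, each 69 mm wide, 18 mm thick and 1437 mm tall, are fixed to the +y face of the rails with their bottoms at z = 37 mm, evenly spaced across the span with equal gaps (rounded down to the nearest mm) at the −x end and between each pair — any rounding remainder accumulates at the +x end.

The fence section is on the floor beside the stool on its −y side.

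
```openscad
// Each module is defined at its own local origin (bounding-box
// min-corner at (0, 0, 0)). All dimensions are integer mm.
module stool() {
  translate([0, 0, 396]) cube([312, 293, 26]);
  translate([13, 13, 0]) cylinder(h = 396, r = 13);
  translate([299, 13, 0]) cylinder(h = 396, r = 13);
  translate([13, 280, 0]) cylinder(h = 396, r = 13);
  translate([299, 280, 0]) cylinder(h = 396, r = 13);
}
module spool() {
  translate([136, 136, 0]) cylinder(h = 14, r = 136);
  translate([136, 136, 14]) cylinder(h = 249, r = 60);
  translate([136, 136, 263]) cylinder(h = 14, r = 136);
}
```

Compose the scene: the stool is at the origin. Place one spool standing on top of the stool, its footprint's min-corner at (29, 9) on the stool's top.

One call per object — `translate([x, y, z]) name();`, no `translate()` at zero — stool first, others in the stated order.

stool();
translate([29, 9, 422]) spool();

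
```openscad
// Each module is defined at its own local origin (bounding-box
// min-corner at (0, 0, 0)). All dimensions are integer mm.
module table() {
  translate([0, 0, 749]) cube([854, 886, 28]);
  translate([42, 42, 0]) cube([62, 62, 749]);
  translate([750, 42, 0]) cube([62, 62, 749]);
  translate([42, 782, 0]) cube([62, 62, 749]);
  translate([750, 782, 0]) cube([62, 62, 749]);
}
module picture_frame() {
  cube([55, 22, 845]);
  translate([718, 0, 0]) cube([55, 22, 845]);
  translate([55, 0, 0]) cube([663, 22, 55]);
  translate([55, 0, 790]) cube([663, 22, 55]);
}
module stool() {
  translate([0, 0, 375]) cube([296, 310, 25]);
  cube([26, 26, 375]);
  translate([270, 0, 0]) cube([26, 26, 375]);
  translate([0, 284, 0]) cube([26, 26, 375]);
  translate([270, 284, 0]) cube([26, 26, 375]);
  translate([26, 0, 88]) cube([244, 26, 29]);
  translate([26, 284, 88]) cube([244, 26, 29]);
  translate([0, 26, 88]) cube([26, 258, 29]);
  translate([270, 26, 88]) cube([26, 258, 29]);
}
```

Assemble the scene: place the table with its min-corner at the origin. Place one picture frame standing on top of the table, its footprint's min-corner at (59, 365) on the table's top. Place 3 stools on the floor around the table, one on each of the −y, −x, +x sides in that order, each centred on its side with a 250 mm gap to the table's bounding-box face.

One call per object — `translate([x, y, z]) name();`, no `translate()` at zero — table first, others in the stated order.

table();
translate([59, 365, 777]) picture_frame();
translate([279, -560, 0]) stool();
translate([-546, 288, 0]) stool();
translate([1104, 288, 0]) stool();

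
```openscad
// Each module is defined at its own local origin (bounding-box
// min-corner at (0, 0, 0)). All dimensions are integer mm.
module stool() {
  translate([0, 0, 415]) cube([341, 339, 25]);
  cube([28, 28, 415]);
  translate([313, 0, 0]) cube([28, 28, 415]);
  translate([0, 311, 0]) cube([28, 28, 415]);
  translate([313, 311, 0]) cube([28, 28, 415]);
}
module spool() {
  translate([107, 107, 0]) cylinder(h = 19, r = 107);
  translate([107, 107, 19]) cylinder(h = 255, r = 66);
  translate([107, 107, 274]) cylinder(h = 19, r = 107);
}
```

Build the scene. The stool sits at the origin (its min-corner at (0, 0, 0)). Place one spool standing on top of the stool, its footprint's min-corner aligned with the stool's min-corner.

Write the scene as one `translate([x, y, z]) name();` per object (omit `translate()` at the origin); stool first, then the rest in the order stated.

stool();
translate([0, 0, 440]) spool();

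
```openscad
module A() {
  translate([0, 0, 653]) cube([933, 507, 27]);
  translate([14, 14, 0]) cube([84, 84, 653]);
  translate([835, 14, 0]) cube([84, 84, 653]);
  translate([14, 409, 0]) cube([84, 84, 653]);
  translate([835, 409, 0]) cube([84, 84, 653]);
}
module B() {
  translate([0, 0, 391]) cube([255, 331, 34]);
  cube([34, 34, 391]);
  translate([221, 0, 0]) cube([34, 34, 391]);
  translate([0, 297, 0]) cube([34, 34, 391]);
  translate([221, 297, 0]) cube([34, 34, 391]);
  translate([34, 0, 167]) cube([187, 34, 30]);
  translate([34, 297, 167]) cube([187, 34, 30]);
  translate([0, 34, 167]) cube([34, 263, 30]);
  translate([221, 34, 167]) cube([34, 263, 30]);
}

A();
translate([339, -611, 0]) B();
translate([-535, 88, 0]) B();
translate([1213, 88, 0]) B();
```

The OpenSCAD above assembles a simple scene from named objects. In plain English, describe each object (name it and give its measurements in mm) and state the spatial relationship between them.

A is a table with a 933×507 mm rectangular top, 27 mm thick, top surface at z = 680 mm, supported by four 84×84 mm square legs, each inset 14 mm from the nearest pair of top edges, running from the floor.

B is a simple wooden stool: a rectangular seat 255 mm (x) by 331 mm (y), 34 mm thick, top face at z = 425 mm, on four square legs, each 34×34 mm in cross-section. The legs rest on z = 0, each flush with a corner of the seat. Four stretchers, 34 mm wide and 30 mm tall, connect adjacent legs with their undersides at z = 167 mm, each running between the inner faces of the legs it joins and aligned with the legs' outer faces on the other axis.

Three stools sit around the table at the −y, −x, +x sides.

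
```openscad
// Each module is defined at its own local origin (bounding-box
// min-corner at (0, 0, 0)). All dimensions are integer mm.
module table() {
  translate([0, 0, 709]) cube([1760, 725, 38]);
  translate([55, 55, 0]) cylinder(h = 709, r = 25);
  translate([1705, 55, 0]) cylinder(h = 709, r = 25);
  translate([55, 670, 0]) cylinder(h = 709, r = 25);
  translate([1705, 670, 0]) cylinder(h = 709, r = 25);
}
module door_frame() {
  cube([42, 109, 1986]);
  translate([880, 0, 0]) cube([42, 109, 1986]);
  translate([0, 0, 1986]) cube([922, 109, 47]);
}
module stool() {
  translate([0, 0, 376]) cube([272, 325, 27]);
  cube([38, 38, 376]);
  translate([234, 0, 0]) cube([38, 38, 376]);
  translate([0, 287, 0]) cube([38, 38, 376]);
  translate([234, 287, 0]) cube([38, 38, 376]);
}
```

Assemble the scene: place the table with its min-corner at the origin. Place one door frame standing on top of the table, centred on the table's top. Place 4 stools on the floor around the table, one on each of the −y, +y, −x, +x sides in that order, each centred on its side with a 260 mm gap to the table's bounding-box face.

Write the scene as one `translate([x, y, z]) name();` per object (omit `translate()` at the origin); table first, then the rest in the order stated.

table();
translate([419, 308, 747]) door_frame();
translate([744, -585, 0]) stool();
translate([744, 985, 0]) stool();
translate([-532, 200, 0]) stool();
translate([2020, 200, 0]) stool();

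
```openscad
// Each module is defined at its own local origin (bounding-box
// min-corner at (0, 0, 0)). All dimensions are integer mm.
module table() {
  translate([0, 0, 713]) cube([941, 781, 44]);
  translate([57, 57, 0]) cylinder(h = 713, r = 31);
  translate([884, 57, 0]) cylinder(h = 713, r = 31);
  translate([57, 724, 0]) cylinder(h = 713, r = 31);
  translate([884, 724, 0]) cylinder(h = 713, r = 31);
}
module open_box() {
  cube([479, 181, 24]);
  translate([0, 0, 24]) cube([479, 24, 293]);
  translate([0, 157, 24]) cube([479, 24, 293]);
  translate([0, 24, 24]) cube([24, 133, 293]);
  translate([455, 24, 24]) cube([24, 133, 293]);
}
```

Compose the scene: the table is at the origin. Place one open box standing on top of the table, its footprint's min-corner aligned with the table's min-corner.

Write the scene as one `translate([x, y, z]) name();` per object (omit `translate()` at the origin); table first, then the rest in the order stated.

table();
translate([0, 0, 757]) open_box();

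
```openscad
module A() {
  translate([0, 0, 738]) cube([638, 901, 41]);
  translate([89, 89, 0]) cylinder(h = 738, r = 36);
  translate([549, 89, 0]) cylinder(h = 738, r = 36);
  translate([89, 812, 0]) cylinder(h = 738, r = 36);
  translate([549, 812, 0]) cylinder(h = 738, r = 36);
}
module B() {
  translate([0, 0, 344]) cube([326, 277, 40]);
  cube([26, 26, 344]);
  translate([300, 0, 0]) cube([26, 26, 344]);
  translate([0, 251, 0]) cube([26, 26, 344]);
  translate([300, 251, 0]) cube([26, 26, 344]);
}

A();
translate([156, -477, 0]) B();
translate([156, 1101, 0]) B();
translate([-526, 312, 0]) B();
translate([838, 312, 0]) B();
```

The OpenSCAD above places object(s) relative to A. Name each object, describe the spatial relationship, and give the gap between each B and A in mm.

Each stool's nearest face is 200 mm from the table's bounding box.

A is a table. B is a stool. Four stools sit around the table at the −y, +y, −x, +x sides. The gap between each stool and the table is 200 mm.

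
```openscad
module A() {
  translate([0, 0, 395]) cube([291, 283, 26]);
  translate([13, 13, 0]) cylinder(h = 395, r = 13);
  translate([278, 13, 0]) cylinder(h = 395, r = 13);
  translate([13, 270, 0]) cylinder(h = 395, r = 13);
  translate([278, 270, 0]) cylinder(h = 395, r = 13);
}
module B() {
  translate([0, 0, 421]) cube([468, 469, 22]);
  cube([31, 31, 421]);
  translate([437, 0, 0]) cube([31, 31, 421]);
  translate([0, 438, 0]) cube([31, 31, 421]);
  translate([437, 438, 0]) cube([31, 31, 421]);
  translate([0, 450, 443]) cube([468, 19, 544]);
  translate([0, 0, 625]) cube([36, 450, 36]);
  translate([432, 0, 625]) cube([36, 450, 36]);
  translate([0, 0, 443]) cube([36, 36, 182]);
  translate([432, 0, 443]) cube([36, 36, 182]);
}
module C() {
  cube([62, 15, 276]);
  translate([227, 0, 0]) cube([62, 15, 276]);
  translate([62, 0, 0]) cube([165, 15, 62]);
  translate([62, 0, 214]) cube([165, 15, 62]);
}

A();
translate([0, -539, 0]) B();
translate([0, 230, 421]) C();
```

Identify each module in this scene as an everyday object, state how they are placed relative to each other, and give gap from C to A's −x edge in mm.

The picture frame's min-x is at 0; the stool's min-x is 0; gap = 0 mm.

A is a stool. B is a chair. C is a picture frame. The chair is on the floor beside the stool on its −y side. The picture frame is on top of the stool. The gap from the picture frame to the stool's −x edge is 0 mm.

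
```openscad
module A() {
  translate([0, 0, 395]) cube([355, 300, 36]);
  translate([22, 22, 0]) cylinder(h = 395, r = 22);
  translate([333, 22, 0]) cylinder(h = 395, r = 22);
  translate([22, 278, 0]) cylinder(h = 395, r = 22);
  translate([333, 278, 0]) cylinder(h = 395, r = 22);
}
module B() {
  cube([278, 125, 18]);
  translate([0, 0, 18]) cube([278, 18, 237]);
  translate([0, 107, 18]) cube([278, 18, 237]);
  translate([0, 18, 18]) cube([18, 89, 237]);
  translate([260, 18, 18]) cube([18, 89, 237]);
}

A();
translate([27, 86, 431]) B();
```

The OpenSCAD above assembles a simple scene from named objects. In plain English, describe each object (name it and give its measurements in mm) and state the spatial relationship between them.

A is a four-legged stool. The seat is 355×300 mm, 36 mm thick, top at z = 431 mm. It stands on four round legs, each 44 mm in diameter, from z = 0 to the seat underside, each leg's axis is inset half a diameter from the nearest pair of seat edges (so the leg's bounding box is flush with the corner).

B is an open storage box with external size 278×125×255 mm and wall thickness 18 mm (the base is also 18 mm thick). The base covers the whole footprint; the four walls stand on the base, with the y-facing walls full-width and the x-facing walls fitting between their inner faces.

The open box is on top of the stool.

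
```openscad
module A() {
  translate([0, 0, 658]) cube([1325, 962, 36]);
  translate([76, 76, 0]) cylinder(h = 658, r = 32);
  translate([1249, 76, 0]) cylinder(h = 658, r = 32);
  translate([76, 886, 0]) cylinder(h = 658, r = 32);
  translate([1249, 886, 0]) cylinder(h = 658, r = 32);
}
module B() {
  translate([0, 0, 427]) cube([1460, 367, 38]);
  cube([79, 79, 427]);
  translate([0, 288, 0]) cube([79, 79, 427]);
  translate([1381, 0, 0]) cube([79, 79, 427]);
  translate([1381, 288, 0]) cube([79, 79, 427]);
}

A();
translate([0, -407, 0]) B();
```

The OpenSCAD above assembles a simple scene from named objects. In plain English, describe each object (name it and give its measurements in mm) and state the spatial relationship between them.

A is a table with a 1325×962 mm rectangular top, 36 mm thick, top surface at z = 694 mm, supported by four round legs of 64 mm diameter, each leg's bounding box inset 44 mm from the nearest pair of top edges, running from the floor.

B is a bench: a 1460×367 mm seat slab, 38 mm thick, top at z = 465 mm, on four 79×79 mm square legs flush with the seat corners and standing on z = 0.

The bench is on the floor beside the table on its −y side.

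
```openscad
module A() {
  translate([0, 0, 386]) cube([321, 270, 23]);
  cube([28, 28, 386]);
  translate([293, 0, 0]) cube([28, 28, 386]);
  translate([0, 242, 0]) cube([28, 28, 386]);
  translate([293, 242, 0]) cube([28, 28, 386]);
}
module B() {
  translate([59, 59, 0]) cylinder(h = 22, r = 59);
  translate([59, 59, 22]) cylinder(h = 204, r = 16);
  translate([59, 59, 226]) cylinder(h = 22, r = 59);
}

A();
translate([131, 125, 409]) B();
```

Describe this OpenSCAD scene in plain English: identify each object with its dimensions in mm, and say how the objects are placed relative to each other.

A is a four-legged stool. The seat is a 321×270×23 mm slab whose top surface is at z = 409 mm; four square legs, each 28×28 mm in cross-section, run from the floor (z = 0) to the underside of the seat, each flush with a corner of the seat.

B is a spool: two coaxial disc flanges of radius 59 mm and thickness 22 mm, joined by a core cylinder of radius 16 mm and height 204 mm. The lower flange rests on z = 0 and the three cylinders share a vertical axis.

The spool is on top of the stool.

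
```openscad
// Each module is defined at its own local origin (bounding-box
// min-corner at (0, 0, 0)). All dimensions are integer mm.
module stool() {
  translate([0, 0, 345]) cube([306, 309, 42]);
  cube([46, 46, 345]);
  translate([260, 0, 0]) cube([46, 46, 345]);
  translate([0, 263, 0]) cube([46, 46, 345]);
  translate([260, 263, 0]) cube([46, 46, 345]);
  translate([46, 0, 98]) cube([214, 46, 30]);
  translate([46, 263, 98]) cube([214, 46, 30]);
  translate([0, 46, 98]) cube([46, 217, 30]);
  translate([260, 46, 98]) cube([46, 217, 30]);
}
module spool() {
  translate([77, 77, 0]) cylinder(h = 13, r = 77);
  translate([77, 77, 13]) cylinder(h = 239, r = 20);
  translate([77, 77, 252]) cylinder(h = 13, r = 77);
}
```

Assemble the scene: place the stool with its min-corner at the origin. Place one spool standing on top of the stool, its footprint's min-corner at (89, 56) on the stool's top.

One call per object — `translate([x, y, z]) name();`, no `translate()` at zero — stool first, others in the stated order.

stool();
translate([89, 56, 387]) spool();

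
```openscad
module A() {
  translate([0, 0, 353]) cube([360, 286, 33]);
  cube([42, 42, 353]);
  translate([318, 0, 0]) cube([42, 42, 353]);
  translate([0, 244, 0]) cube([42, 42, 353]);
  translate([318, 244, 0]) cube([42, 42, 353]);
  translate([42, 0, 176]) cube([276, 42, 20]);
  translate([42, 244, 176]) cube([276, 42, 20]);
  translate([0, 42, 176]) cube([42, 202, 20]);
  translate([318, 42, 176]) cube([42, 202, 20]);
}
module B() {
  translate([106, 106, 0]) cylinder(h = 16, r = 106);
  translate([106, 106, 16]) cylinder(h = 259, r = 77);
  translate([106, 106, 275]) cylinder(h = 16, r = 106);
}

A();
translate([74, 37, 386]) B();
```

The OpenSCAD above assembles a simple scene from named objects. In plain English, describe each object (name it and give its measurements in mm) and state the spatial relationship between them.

A is a four-legged stool. The seat is a 360×286×33 mm slab whose top surface is at z = 386 mm; four square legs, each 42×42 mm in cross-section, run from the floor (z = 0) to the underside of the seat, each flush with a corner of the seat. Four stretchers, 42 mm wide and 20 mm tall, connect adjacent legs with their undersides at z = 176 mm, each running between the inner faces of the legs it joins and aligned with the legs' outer faces on the other axis.

B is a spool: two coaxial disc flanges of radius 106 mm and thickness 16 mm, joined by a core cylinder of radius 77 mm and height 259 mm. The lower flange rests on z = 0 and the three cylinders share a vertical axis.

The spool is on top of the stool, centred.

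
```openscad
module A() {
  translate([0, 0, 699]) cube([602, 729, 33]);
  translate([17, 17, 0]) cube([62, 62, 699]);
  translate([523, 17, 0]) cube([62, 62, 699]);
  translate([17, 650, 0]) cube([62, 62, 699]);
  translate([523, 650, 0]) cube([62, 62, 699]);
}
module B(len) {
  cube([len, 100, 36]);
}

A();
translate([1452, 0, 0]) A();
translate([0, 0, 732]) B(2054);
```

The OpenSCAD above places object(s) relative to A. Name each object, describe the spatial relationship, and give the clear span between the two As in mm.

Second table starts at x = 1452; first ends at x = 602; clear span = 1452 − 602 = 850 mm.

A is a table. B is a beam. A beam spans the tops of two tables. The clear span between the two tables is 850 mm.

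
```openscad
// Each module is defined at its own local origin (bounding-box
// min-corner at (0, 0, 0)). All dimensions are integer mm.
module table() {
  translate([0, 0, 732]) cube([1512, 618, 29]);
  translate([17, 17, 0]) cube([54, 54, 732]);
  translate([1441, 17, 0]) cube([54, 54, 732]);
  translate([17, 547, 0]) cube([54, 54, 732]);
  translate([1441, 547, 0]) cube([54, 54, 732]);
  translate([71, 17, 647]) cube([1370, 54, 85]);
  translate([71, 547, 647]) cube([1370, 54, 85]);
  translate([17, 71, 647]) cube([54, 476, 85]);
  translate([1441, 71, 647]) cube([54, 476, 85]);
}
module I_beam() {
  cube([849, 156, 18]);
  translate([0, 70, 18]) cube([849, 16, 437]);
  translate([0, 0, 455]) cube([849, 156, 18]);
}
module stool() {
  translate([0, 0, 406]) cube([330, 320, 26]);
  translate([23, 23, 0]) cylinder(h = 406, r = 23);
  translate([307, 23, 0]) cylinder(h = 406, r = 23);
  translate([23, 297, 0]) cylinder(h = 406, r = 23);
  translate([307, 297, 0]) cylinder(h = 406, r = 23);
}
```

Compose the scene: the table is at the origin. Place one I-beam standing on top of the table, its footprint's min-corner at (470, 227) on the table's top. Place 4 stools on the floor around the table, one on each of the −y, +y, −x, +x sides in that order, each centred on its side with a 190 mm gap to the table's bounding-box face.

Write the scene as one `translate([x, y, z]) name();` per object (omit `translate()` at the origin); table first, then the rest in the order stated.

table();
translate([470, 227, 761]) I_beam();
translate([591, -510, 0]) stool();
translate([591, 808, 0]) stool();
translate([-520, 149, 0]) stool();
translate([1702, 149, 0]) stool();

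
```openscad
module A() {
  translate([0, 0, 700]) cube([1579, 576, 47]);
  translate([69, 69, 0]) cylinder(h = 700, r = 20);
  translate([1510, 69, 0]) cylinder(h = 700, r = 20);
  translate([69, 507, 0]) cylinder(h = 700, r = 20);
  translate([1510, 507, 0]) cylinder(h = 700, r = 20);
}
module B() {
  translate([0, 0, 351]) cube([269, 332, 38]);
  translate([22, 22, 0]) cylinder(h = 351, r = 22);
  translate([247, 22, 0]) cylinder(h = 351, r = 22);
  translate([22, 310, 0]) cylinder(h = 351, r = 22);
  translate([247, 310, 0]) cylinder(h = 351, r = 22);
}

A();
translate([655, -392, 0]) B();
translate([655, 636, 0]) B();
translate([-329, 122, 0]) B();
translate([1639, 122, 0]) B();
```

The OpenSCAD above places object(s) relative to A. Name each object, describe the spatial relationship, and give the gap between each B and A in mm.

Each stool's nearest face is 60 mm from the table's bounding box.

A is a table. B is a stool. Four stools sit around the table at the −y, +y, −x, +x sides. The gap between each stool and the table is 60 mm.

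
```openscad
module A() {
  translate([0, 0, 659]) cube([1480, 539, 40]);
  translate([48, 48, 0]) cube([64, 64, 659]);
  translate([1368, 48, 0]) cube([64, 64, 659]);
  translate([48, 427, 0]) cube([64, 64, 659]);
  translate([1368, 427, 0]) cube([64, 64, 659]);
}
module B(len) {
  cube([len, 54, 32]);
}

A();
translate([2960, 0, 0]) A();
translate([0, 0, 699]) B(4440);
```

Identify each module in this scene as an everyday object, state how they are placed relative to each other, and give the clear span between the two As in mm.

Second table starts at x = 2960; first ends at x = 1480; clear span = 2960 − 1480 = 1480 mm.

A is a table. B is a beam. A beam spans the tops of two tables. The clear span between the two tables is 1480 mm.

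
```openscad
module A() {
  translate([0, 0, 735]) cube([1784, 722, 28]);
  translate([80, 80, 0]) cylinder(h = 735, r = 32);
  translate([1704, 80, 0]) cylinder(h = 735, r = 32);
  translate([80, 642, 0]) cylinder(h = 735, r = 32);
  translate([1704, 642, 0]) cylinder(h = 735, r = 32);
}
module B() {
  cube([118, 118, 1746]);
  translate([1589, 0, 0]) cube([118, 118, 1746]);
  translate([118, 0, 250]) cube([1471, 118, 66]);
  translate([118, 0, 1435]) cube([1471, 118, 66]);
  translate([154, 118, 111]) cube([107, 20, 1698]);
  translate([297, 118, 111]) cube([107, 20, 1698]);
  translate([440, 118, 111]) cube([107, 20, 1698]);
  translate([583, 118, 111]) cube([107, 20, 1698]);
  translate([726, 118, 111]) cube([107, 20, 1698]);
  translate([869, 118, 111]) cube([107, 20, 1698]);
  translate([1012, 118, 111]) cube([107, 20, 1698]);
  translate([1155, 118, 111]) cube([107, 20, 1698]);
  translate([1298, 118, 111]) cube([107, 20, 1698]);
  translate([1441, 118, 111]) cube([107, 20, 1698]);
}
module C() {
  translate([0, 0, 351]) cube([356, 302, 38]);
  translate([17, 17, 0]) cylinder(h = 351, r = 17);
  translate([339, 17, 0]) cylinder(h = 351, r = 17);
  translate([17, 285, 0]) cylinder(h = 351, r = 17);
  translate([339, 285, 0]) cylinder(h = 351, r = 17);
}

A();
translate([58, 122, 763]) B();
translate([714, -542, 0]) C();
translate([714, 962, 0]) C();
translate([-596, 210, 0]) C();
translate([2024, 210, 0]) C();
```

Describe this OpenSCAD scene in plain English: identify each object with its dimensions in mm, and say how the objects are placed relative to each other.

A is a table: top 1784 mm (x) × 722 mm (y), 28 mm thick, upper face at z = 763 mm, on four round legs of 64 mm diameter, each leg's bounding box inset 48 mm from the nearest pair of top edges, running from z = 0 to the bottom of the top.

B is a fence section. Two 118×118 mm posts, 1746 mm tall, stand on the floor with a clear span of 1471 mm between their inner faces. Two horizontal rails of 118×66 mm section span the gap between the posts with their undersides at z = 250 mm and z = 1435 mm, flush with the posts' −y face. 10 pickets, each 107 mm wide, 20 mm thick and 1698 mm tall, are fixed to the +y face of the rails with their bottoms at z = 111 mm, evenly spaced across the span with equal gaps (rounded down to the nearest mm) at the −x end and between each pair — any rounding remainder accumulates at the +x end.

C is a simple wooden stool: a rectangular seat 356 mm (x) by 302 mm (y), 38 mm thick, top face at z = 389 mm, on four round legs, each 34 mm in diameter. The legs rest on z = 0, each leg's axis is inset half a diameter from the nearest pair of seat edges (so the leg's bounding box is flush with the corner).

The fence section is on top of the table. Four stools sit around the table at the −y, +y, −x, +x sides.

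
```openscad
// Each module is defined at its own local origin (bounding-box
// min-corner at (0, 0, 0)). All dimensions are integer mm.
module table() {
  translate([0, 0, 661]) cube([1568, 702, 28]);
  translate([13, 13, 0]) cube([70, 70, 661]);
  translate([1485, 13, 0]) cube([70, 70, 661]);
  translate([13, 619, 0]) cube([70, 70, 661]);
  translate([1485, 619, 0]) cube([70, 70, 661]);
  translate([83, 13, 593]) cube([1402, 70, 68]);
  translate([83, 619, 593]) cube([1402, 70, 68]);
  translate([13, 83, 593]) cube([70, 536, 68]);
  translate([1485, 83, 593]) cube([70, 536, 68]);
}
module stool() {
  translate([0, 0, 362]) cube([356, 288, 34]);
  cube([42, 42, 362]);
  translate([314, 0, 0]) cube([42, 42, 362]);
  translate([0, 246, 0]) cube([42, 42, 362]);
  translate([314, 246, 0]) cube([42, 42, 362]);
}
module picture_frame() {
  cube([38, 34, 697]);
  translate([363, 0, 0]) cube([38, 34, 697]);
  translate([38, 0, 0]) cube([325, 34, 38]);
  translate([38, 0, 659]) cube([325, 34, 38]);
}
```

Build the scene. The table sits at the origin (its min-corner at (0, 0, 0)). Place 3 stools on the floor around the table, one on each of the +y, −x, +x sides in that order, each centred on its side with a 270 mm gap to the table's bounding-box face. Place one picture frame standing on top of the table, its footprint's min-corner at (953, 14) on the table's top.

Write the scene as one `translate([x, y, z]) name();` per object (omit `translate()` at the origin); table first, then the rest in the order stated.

table();
translate([606, 972, 0]) stool();
translate([-626, 207, 0]) stool();
translate([1838, 207, 0]) stool();
translate([953, 14, 689]) picture_frame();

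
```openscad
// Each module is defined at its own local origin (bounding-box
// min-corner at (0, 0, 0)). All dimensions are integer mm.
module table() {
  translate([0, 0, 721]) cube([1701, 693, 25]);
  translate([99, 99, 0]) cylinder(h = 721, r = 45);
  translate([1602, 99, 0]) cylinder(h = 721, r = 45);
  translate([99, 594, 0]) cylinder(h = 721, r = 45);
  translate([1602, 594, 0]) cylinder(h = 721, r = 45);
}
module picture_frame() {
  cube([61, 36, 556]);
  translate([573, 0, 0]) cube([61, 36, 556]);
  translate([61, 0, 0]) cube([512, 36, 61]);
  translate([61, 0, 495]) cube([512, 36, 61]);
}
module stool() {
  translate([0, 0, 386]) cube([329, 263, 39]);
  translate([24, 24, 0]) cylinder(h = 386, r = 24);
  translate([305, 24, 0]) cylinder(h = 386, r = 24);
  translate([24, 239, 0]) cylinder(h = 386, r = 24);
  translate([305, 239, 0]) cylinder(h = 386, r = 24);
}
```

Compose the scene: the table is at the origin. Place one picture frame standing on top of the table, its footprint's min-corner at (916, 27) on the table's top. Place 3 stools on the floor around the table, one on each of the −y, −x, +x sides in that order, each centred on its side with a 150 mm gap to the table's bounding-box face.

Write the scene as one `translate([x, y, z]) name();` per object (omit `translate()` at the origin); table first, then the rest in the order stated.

table();
translate([916, 27, 746]) picture_frame();
translate([686, -413, 0]) stool();
translate([-479, 215, 0]) stool();
translate([1851, 215, 0]) stool();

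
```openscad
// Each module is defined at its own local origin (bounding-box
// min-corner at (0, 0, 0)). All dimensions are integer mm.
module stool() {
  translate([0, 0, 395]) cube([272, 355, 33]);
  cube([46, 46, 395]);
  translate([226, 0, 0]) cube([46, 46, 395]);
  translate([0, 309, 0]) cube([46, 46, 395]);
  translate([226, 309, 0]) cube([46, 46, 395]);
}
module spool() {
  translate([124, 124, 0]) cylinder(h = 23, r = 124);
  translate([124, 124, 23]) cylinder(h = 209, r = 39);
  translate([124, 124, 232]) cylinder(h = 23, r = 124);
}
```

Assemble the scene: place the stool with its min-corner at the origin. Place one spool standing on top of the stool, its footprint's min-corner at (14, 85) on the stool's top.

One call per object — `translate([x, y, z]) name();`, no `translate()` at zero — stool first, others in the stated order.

stool();
translate([14, 85, 428]) spool();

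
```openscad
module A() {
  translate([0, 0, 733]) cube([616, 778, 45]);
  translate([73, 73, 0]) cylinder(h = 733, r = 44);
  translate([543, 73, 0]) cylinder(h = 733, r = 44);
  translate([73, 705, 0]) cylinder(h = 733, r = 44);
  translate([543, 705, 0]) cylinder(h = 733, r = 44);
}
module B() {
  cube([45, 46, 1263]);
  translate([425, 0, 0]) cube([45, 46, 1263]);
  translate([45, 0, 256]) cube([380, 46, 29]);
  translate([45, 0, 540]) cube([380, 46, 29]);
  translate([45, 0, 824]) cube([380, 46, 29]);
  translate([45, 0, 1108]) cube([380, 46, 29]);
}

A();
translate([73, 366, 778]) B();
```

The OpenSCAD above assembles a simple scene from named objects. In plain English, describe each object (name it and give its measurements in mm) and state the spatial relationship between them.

A is a table: top 616 mm (x) × 778 mm (y), 45 mm thick, upper face at z = 778 mm, on four round legs of 88 mm diameter, each leg's bounding box inset 29 mm from the nearest pair of top edges, running from z = 0 to the bottom of the top.

B is a straight ladder. Two 45×46 mm vertical rails, 1263 mm tall, stand 470 mm apart (outside-to-outside) with their front faces coplanar on the −y side. 4 rungs, each 46 mm deep and 29 mm tall, span between the inner faces of the rails, front faces flush with the rails. The lowest rung's underside is at z = 256 mm and rungs are spaced 284 mm apart (underside to underside).

The ladder is on top of the table, centred.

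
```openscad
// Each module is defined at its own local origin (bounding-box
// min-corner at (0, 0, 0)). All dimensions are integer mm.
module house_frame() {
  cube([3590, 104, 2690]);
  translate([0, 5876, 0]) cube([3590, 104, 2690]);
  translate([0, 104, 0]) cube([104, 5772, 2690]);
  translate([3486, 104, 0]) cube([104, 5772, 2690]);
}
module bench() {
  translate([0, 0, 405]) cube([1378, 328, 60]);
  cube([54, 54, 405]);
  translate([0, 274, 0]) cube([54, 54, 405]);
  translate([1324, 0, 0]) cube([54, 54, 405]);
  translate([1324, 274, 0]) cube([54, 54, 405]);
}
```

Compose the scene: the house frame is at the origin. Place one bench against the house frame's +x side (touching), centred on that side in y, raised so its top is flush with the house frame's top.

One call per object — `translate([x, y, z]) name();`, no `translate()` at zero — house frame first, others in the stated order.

house_frame();
translate([3590, 2826, 2225]) bench();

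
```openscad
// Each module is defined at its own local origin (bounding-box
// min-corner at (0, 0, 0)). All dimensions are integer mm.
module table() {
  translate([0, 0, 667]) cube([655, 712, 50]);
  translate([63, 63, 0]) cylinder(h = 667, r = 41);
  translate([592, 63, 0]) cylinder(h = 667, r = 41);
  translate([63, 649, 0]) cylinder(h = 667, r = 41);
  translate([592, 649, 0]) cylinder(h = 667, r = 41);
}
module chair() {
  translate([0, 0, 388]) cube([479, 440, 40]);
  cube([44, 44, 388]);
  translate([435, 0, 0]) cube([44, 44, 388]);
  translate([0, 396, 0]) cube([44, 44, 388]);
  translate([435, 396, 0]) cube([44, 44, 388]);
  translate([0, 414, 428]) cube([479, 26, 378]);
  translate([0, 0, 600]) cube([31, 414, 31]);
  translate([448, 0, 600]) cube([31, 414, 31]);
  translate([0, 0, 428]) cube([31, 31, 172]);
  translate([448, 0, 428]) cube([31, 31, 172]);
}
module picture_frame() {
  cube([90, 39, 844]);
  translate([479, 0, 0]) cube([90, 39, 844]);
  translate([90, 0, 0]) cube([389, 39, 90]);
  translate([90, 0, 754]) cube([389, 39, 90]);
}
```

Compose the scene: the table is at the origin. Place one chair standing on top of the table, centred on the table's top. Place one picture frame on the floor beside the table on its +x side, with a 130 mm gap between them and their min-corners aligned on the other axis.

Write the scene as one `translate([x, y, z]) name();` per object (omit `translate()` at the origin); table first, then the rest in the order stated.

table();
translate([88, 136, 717]) chair();
translate([785, 0, 0]) picture_frame();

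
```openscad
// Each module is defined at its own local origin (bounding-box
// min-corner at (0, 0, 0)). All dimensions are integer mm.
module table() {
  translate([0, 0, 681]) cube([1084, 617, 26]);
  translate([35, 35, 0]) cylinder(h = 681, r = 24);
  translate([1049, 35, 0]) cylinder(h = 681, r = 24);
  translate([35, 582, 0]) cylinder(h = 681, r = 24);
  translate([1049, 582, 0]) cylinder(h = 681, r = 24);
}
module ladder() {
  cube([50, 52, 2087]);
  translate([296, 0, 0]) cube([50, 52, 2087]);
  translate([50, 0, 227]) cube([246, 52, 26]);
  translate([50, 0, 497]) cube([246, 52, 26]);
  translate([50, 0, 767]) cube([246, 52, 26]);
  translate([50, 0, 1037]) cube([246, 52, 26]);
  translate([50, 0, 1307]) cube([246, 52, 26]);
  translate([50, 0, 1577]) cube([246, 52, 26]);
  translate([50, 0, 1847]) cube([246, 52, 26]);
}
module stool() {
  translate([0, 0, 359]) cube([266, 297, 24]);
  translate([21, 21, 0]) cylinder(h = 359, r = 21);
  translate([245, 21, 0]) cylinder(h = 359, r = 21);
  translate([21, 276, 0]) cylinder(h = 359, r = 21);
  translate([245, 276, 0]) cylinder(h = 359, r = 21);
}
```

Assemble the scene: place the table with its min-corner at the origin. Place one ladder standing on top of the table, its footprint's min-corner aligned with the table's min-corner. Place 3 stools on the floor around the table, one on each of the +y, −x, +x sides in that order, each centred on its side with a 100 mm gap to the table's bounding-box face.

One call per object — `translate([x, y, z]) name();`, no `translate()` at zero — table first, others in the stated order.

table();
translate([0, 0, 707]) ladder();
translate([409, 717, 0]) stool();
translate([-366, 160, 0]) stool();
translate([1184, 160, 0]) stool();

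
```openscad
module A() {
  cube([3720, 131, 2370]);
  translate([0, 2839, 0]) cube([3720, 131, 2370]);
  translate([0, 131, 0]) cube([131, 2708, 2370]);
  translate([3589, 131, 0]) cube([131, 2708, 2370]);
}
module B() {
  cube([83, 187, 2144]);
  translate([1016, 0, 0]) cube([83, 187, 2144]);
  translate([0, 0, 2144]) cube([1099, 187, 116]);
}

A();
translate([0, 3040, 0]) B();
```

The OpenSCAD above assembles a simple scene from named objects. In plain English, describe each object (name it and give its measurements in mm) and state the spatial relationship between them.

A is a box-shaped house frame (walls only): outside footprint 3720×2970 mm, wall height 2370 mm, wall thickness 131 mm. The two y-facing walls run the full x-width; the two x-facing walls fit between the inner faces of the y-facing walls.

B is a door frame. The clear opening is 933 mm wide and 2144 mm high. Two 83 mm wide jambs, 187 mm deep, stand either side of the opening from the floor to the top of the opening. A 116 mm thick head sits across the top of both jambs, spanning the full outside width of the frame.

The door frame is on the floor beside the house frame on its +y side.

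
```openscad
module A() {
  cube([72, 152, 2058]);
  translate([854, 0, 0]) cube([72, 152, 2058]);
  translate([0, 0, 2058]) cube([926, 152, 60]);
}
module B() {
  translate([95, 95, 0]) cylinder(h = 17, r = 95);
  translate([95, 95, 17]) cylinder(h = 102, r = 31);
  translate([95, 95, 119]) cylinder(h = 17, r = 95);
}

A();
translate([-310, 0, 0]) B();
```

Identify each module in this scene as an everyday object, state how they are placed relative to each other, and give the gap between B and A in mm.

A is a door frame. B is a spool. The spool is on the floor beside the door frame on its −x side. The gap between the spool and the door frame is 120 mm.

The spool's nearest face is 120 mm from the door frame's −x face.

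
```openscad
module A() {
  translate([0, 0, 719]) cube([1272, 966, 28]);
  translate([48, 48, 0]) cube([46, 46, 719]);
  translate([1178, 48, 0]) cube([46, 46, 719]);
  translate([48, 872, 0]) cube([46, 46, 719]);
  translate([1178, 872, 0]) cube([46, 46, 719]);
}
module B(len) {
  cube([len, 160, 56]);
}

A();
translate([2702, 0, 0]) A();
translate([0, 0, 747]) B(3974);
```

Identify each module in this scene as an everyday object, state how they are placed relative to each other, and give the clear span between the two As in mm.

Second table starts at x = 2702; first ends at x = 1272; clear span = 2702 − 1272 = 1430 mm.

A is a table. B is a beam. A beam spans the tops of two tables. The clear span between the two tables is 1430 mm.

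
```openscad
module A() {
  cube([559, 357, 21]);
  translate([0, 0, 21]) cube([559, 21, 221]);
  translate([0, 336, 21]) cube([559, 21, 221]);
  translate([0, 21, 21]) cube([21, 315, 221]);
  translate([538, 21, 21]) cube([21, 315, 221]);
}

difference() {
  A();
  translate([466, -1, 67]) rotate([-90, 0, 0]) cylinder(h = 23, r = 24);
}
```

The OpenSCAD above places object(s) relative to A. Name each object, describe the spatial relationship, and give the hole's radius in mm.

The subtracted cylinder has r = 24 mm.

A is an open box. The open box has a circular hole through its front wall. The hole's radius is 24 mm.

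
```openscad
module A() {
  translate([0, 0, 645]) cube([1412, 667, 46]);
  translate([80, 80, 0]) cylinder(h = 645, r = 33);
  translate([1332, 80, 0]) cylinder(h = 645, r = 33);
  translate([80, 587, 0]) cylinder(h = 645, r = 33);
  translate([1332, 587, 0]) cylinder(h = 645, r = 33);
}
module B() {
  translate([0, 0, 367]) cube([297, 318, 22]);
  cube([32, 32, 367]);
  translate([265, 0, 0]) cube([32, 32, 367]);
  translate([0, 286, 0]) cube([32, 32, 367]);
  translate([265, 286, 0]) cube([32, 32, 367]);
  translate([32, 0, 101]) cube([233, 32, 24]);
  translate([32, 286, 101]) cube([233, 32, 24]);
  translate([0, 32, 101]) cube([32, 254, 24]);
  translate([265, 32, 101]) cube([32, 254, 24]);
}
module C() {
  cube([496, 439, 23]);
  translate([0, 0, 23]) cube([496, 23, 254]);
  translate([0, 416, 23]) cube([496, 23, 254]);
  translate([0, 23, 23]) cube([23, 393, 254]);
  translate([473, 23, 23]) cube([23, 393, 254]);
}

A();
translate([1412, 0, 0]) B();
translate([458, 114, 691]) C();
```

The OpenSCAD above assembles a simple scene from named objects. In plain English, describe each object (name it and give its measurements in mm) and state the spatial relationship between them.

A is a rectangular dining table. The top is 1412×667×46 mm with its upper surface at z = 691 mm. It stands on four round legs of 66 mm diameter, each leg's bounding box inset 47 mm from the nearest pair of top edges, running from the floor to the underside of the top.

B is a simple wooden stool: a rectangular seat 297 mm (x) by 318 mm (y), 22 mm thick, top face at z = 389 mm, on four square legs, each 32×32 mm in cross-section. The legs rest on z = 0, each flush with a corner of the seat. Four stretchers, 32 mm wide and 24 mm tall, connect adjacent legs with their undersides at z = 101 mm, each running between the inner faces of the legs it joins and aligned with the legs' outer faces on the other axis.

C is an open-topped rectangular box: outside dimensions 496×439×277 mm, with a uniform wall and base thickness of 23 mm. The base is a full 496×439 slab on the floor; four walls sit on top of the base. The front and back walls (the −y and +y sides) span the full width; the two side walls fit between them.

The stool is against the table's +x side, with their −y faces flush. The open box is on top of the table, centred.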